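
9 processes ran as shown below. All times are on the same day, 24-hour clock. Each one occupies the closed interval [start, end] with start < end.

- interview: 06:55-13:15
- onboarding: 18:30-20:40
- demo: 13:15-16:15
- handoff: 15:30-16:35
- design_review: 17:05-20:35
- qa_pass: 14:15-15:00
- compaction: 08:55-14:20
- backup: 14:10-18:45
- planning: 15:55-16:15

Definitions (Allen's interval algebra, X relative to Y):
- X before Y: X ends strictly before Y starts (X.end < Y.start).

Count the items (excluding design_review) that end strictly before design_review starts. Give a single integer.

Target design_review = [17:05, 20:35].
backup [14:10, 18:45] → overlaps → no.
compaction [08:55, 14:20] → before → counts.
demo [13:15, 16:15] → before → counts.
handoff [15:30, 16:35] → before → counts.
interview [06:55, 13:15] → before → counts.
onboarding [18:30, 20:40] → overlapped-by → no.
planning [15:55, 16:15] → before → counts.
qa_pass [14:15, 15:00] → before → counts.
Total: 6.

6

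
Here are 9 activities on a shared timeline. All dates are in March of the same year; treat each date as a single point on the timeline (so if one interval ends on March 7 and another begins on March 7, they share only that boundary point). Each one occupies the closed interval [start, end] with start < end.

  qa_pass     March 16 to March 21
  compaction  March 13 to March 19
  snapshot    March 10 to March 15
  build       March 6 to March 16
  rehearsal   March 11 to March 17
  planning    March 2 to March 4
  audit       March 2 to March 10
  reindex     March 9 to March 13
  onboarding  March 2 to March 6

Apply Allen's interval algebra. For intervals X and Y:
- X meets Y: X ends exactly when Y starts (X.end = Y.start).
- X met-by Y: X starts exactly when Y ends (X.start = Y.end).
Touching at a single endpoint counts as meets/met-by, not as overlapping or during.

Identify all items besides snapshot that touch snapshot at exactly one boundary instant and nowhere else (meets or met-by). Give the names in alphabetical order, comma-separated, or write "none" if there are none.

audit

Target snapshot = [March 10, March 15].
audit [March 2, March 10] → meets → yes.
build [March 6, March 16] → contains → no.
compaction [March 13, March 19] → overlapped-by → no.
onboarding [March 2, March 6] → before → no.
planning [March 2, March 4] → before → no.
qa_pass [March 16, March 21] → after → no.
rehearsal [March 11, March 17] → overlapped-by → no.
reindex [March 9, March 13] → overlaps → no.
Result: audit.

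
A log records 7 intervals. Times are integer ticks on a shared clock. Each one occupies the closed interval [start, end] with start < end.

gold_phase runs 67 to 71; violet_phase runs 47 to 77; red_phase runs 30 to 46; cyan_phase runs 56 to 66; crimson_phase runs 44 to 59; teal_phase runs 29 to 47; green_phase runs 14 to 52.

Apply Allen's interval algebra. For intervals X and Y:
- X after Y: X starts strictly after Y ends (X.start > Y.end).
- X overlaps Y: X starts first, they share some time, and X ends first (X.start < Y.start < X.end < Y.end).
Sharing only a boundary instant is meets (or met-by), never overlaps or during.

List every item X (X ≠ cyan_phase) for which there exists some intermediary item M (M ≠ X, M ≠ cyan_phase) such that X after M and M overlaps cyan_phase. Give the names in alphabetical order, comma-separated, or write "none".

Target cyan_phase = [56, 66].
Intermediaries M with M overlaps cyan_phase: crimson_phase.
Via crimson_phase — items with X after crimson_phase: gold_phase.
Union: gold_phase.

gold_phase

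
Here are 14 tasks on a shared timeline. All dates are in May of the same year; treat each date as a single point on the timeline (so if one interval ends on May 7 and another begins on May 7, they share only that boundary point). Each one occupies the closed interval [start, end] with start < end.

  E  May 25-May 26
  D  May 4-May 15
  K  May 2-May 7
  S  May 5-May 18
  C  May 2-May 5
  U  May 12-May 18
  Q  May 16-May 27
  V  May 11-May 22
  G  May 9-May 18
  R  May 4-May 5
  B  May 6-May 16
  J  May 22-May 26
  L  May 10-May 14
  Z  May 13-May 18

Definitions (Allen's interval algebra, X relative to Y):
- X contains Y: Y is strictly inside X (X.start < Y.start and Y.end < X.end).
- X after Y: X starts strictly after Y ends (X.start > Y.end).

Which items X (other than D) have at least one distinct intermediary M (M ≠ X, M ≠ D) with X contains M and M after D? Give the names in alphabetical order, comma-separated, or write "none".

Q

Target D = [May 4, May 15].
Intermediaries M with M after D: E, J, Q.
Via E — items with X contains E: Q.
Via J — items with X contains J: Q.
Via Q — items with X contains Q: none.
Union: Q.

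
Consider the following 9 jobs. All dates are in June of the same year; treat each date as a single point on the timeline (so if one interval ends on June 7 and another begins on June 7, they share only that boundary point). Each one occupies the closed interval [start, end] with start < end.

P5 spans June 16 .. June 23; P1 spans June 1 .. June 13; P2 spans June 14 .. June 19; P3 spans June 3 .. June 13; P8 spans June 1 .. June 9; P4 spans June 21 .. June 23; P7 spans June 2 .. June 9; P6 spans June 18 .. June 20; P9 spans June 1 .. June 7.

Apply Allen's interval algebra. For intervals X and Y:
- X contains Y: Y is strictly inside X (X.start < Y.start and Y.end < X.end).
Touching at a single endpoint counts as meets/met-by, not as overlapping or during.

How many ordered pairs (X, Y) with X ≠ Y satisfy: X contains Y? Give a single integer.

Checking all 72 ordered pairs for relation 'contains'; matching pairs in alphabetical order:
(P1, P7): P1 contains P7 ✓
(P5, P6): P5 contains P6 ✓
Count: 2.

2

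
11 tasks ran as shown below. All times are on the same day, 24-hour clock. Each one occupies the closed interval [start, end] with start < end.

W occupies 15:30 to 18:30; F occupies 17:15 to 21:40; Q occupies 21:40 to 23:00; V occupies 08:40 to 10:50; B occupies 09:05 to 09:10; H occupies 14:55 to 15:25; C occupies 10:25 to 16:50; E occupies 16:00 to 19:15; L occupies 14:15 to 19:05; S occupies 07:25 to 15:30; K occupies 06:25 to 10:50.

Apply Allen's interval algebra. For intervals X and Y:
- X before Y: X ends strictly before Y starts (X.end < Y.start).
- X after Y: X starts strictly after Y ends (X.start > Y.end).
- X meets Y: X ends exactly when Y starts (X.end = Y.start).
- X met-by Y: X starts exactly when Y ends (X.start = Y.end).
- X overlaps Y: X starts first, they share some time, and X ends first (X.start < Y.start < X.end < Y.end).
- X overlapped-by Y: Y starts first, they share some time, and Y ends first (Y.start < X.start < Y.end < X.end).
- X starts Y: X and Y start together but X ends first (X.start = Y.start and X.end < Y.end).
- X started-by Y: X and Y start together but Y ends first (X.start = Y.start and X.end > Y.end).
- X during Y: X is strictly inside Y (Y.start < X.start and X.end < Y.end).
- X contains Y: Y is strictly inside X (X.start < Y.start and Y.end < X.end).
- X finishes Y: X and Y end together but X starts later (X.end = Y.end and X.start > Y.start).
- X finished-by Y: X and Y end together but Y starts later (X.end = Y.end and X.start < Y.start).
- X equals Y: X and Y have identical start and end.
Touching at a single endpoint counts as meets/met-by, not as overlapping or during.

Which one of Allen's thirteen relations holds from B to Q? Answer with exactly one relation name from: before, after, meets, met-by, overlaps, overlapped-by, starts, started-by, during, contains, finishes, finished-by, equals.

before

B = [09:05, 09:10]; Q = [21:40, 23:00].
Compare endpoints: B.start < Q.start, B.start < Q.end, B.end < Q.start, B.end < Q.end.
That pattern is 'before'.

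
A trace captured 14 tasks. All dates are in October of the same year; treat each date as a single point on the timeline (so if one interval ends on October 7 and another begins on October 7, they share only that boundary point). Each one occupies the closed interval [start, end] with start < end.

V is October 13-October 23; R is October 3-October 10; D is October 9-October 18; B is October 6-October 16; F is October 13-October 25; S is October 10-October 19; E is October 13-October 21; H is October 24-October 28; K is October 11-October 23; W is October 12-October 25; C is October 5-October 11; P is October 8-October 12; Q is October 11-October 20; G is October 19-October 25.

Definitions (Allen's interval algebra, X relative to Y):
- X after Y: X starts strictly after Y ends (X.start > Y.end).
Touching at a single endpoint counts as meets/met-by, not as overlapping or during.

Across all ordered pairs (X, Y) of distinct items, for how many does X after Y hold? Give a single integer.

Checking all 182 ordered pairs for relation 'after'; matching pairs in alphabetical order:
(E, C): E after C ✓
(E, P): E after P ✓
(E, R): E after R ✓
(F, C): F after C ✓
(F, P): F after P ✓
(F, R): F after R ✓
(G, B): G after B ✓
(G, C): G after C ✓
(G, D): G after D ✓
(G, P): G after P ✓
(G, R): G after R ✓
(H, B): H after B ✓
(H, C): H after C ✓
(H, D): H after D ✓
(H, E): H after E ✓
(H, K): H after K ✓
(H, P): H after P ✓
(H, Q): H after Q ✓
(H, R): H after R ✓
(H, S): H after S ✓
(H, V): H after V ✓
(K, R): K after R ✓
(Q, R): Q after R ✓
(V, C): V after C ✓
... plus 4 further pairs not listed.
Count: 28.

28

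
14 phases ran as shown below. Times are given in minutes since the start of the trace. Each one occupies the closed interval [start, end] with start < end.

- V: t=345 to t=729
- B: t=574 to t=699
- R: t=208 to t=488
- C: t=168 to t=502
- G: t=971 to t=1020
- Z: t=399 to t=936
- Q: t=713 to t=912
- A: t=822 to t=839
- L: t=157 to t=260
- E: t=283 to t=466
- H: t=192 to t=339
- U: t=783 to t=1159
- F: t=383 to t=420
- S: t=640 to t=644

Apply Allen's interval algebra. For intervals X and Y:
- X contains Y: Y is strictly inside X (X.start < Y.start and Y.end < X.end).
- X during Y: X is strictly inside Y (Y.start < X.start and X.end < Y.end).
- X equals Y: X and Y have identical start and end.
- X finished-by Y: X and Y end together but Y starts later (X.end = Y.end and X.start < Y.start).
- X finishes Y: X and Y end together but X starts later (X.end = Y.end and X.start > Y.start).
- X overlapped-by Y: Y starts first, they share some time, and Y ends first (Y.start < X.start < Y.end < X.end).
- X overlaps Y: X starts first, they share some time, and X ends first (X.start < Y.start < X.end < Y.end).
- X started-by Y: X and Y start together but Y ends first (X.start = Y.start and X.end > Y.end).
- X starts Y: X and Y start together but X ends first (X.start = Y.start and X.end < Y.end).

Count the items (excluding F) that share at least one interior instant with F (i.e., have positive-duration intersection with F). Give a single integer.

Target F = [t=383, t=420].
A [t=822, t=839] → after → no.
B [t=574, t=699] → after → no.
C [t=168, t=502] → contains → counts.
E [t=283, t=466] → contains → counts.
G [t=971, t=1020] → after → no.
H [t=192, t=339] → before → no.
L [t=157, t=260] → before → no.
Q [t=713, t=912] → after → no.
R [t=208, t=488] → contains → counts.
S [t=640, t=644] → after → no.
U [t=783, t=1159] → after → no.
V [t=345, t=729] → contains → counts.
Z [t=399, t=936] → overlapped-by → counts.
Total: 5.

5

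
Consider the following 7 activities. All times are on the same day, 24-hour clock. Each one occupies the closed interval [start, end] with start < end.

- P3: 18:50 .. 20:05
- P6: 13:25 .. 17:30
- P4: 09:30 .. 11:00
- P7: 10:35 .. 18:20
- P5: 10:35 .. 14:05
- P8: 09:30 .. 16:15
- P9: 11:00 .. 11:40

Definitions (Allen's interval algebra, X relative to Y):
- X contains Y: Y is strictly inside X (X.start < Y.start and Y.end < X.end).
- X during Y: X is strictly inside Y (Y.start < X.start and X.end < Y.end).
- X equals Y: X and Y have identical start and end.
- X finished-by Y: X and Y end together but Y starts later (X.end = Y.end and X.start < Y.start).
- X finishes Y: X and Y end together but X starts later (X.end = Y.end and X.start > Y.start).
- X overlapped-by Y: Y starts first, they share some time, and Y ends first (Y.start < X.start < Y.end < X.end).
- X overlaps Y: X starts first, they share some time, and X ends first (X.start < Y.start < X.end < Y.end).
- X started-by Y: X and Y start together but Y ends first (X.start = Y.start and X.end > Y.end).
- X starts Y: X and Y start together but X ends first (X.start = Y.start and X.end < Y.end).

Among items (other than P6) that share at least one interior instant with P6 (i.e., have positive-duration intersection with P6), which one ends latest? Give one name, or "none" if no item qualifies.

Target P6 = [13:25, 17:30].
P3 [18:50, 20:05] → after → excluded.
P4 [09:30, 11:00] → before → excluded.
P5 [10:35, 14:05] → overlaps → candidate.
P7 [10:35, 18:20] → contains → candidate.
P8 [09:30, 16:15] → overlaps → candidate.
P9 [11:00, 11:40] → before → excluded.
Among candidates, latest end is 18:20 → P7.

P7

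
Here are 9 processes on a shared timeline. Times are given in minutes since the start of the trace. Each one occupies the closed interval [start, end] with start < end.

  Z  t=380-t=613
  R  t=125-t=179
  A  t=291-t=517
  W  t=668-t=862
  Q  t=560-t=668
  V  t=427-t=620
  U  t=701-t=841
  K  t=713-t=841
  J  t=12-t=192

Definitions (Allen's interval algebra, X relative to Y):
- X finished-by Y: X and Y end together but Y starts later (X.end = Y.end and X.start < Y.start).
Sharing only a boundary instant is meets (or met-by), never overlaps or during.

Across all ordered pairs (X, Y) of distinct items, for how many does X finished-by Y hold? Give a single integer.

Checking all 72 ordered pairs for relation 'finished-by'; matching pairs in alphabetical order:
(U, K): U finished-by K ✓
Count: 1.

1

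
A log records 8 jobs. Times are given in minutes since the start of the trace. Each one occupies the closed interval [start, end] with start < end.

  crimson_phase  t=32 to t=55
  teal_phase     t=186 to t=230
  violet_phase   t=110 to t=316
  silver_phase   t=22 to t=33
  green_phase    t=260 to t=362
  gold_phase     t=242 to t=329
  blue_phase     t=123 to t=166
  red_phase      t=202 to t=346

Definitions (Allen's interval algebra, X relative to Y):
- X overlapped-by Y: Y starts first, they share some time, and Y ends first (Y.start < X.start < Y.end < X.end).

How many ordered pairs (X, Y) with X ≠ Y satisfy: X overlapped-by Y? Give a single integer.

7

Checking all 56 ordered pairs for relation 'overlapped-by'; matching pairs in alphabetical order:
(crimson_phase, silver_phase): crimson_phase overlapped-by silver_phase ✓
(gold_phase, violet_phase): gold_phase overlapped-by violet_phase ✓
(green_phase, gold_phase): green_phase overlapped-by gold_phase ✓
(green_phase, red_phase): green_phase overlapped-by red_phase ✓
(green_phase, violet_phase): green_phase overlapped-by violet_phase ✓
(red_phase, teal_phase): red_phase overlapped-by teal_phase ✓
(red_phase, violet_phase): red_phase overlapped-by violet_phase ✓
Count: 7.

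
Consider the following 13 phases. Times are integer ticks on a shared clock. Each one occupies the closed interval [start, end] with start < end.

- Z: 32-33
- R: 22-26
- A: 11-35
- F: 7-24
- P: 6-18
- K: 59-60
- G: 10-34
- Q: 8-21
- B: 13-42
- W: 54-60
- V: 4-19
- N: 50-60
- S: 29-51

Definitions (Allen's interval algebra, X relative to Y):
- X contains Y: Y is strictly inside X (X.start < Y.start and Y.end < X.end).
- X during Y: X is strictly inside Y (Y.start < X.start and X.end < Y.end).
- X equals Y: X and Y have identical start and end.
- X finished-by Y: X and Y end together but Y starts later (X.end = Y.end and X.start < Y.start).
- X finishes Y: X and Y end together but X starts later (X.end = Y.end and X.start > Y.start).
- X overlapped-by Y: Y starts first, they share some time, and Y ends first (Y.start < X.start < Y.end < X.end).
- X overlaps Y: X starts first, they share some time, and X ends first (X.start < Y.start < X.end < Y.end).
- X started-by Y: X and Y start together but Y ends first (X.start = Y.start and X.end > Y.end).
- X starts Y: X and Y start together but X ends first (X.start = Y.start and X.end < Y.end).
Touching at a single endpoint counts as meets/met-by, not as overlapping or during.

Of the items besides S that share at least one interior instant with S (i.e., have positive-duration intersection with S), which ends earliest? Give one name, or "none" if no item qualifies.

Z

Target S = [29, 51].
A [11, 35] → overlaps → candidate.
B [13, 42] → overlaps → candidate.
F [7, 24] → before → excluded.
G [10, 34] → overlaps → candidate.
K [59, 60] → after → excluded.
N [50, 60] → overlapped-by → candidate.
P [6, 18] → before → excluded.
Q [8, 21] → before → excluded.
R [22, 26] → before → excluded.
V [4, 19] → before → excluded.
W [54, 60] → after → excluded.
Z [32, 33] → during → candidate.
Among candidates, earliest end is 33 → Z.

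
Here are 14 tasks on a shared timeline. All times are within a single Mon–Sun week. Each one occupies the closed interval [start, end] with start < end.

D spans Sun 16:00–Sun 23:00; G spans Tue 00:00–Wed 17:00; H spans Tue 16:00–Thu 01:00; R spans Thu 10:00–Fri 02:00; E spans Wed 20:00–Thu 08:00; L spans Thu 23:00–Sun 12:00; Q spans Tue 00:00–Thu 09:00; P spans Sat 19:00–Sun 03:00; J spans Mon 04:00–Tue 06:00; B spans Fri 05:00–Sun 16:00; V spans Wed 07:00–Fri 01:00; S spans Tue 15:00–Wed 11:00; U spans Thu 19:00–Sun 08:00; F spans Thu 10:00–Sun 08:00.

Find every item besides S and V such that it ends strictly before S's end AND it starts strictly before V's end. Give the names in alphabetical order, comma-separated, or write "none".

J

Conditions: its end is strictly before S's end (X.end < Wed 11:00) AND its start is strictly before V's end (X.start < Fri 01:00).
B: end Sun 16:00 < Wed 11:00? ✗; start Fri 05:00 < Fri 01:00? ✗ → no.
D: end Sun 23:00 < Wed 11:00? ✗; start Sun 16:00 < Fri 01:00? ✗ → no.
E: end Thu 08:00 < Wed 11:00? ✗; start Wed 20:00 < Fri 01:00? ✓ → no.
F: end Sun 08:00 < Wed 11:00? ✗; start Thu 10:00 < Fri 01:00? ✓ → no.
G: end Wed 17:00 < Wed 11:00? ✗; start Tue 00:00 < Fri 01:00? ✓ → no.
H: end Thu 01:00 < Wed 11:00? ✗; start Tue 16:00 < Fri 01:00? ✓ → no.
J: end Tue 06:00 < Wed 11:00? ✓; start Mon 04:00 < Fri 01:00? ✓ → yes.
L: end Sun 12:00 < Wed 11:00? ✗; start Thu 23:00 < Fri 01:00? ✓ → no.
P: end Sun 03:00 < Wed 11:00? ✗; start Sat 19:00 < Fri 01:00? ✗ → no.
Q: end Thu 09:00 < Wed 11:00? ✗; start Tue 00:00 < Fri 01:00? ✓ → no.
R: end Fri 02:00 < Wed 11:00? ✗; start Thu 10:00 < Fri 01:00? ✓ → no.
U: end Sun 08:00 < Wed 11:00? ✗; start Thu 19:00 < Fri 01:00? ✓ → no.
Result: J.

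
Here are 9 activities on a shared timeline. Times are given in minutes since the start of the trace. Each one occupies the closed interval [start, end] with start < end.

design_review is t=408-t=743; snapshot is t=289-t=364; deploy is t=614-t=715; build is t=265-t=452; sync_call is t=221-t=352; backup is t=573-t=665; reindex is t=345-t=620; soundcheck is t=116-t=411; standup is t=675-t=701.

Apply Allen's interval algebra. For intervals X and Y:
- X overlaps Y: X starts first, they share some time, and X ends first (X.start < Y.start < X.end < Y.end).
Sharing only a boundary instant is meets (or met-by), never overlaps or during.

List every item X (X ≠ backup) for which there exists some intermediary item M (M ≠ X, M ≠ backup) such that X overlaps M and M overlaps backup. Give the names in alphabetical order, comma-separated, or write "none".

build, snapshot, soundcheck, sync_call

Target backup = [t=573, t=665].
Intermediaries M with M overlaps backup: reindex.
Via reindex — items with X overlaps reindex: build, snapshot, soundcheck, sync_call.
Union: build, snapshot, soundcheck, sync_call.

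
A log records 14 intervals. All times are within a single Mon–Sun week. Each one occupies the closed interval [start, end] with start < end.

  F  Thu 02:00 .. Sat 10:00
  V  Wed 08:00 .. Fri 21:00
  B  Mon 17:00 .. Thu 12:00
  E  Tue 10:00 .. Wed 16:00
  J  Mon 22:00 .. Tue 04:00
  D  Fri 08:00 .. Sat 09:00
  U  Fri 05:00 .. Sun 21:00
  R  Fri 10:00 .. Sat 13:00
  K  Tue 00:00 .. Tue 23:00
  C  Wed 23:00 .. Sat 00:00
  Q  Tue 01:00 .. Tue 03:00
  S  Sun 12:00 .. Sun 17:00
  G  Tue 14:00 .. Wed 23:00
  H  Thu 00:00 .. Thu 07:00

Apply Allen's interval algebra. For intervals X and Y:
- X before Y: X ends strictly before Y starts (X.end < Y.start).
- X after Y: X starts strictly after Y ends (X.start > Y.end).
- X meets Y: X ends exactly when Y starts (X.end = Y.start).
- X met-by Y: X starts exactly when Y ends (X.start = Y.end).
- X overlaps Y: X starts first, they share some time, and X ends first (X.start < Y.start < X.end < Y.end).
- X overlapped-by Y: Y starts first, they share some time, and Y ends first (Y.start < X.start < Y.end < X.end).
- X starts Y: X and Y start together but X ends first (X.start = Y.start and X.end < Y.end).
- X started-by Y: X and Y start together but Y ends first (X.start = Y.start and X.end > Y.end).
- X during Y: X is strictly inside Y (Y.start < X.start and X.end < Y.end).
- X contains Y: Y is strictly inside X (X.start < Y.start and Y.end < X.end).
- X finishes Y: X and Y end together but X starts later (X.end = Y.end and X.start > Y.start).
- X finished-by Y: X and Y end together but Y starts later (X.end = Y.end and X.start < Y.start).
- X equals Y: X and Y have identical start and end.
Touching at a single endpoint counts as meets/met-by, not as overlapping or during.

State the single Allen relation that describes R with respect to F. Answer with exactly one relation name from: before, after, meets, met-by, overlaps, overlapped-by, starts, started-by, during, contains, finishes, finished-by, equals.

overlapped-by

R = [Fri 10:00, Sat 13:00]; F = [Thu 02:00, Sat 10:00].
Compare endpoints: R.start > F.start, R.start < F.end, R.end > F.start, R.end > F.end.
That pattern is 'overlapped-by'.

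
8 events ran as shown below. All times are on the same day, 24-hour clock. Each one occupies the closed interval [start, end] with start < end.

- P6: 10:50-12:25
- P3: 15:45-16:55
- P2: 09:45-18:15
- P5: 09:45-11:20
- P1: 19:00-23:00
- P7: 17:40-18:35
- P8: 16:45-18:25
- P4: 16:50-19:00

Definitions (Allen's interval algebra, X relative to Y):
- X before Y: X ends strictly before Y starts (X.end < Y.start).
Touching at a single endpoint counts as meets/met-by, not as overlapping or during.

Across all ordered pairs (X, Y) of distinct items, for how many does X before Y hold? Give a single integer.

Checking all 56 ordered pairs for relation 'before'; matching pairs in alphabetical order:
(P2, P1): P2 before P1 ✓
(P3, P1): P3 before P1 ✓
(P3, P7): P3 before P7 ✓
(P5, P1): P5 before P1 ✓
(P5, P3): P5 before P3 ✓
(P5, P4): P5 before P4 ✓
(P5, P7): P5 before P7 ✓
(P5, P8): P5 before P8 ✓
(P6, P1): P6 before P1 ✓
(P6, P3): P6 before P3 ✓
(P6, P4): P6 before P4 ✓
(P6, P7): P6 before P7 ✓
(P6, P8): P6 before P8 ✓
(P7, P1): P7 before P1 ✓
(P8, P1): P8 before P1 ✓
Count: 15.

15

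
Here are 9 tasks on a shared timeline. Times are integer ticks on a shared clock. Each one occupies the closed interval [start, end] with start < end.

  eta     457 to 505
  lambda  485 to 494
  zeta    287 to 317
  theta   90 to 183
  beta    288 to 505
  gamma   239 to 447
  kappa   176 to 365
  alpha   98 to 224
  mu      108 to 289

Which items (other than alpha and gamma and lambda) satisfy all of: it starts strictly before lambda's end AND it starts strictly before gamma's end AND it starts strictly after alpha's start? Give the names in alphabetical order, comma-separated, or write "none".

beta, kappa, mu, zeta

Conditions: its start is strictly before lambda's end (X.start < 494) AND its start is strictly before gamma's end (X.start < 447) AND its start is strictly after alpha's start (X.start > 98).
beta: start 288 < 494? ✓; start 288 < 447? ✓; start 288 > 98? ✓ → yes.
eta: start 457 < 494? ✓; start 457 < 447? ✗; start 457 > 98? ✓ → no.
kappa: start 176 < 494? ✓; start 176 < 447? ✓; start 176 > 98? ✓ → yes.
mu: start 108 < 494? ✓; start 108 < 447? ✓; start 108 > 98? ✓ → yes.
theta: start 90 < 494? ✓; start 90 < 447? ✓; start 90 > 98? ✗ → no.
zeta: start 287 < 494? ✓; start 287 < 447? ✓; start 287 > 98? ✓ → yes.
Result: beta, kappa, mu, zeta.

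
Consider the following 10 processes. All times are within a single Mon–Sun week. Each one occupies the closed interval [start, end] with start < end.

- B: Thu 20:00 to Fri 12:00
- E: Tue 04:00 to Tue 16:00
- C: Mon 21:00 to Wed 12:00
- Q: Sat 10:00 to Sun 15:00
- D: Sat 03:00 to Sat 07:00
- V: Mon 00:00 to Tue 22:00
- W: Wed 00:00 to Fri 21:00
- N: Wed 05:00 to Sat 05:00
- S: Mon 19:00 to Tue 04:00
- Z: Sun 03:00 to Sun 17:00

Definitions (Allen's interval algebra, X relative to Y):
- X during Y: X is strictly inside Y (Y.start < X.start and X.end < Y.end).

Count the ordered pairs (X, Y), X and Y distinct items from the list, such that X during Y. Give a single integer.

5

Checking all 90 ordered pairs for relation 'during'; matching pairs in alphabetical order:
(B, N): B during N ✓
(B, W): B during W ✓
(E, C): E during C ✓
(E, V): E during V ✓
(S, V): S during V ✓
Count: 5.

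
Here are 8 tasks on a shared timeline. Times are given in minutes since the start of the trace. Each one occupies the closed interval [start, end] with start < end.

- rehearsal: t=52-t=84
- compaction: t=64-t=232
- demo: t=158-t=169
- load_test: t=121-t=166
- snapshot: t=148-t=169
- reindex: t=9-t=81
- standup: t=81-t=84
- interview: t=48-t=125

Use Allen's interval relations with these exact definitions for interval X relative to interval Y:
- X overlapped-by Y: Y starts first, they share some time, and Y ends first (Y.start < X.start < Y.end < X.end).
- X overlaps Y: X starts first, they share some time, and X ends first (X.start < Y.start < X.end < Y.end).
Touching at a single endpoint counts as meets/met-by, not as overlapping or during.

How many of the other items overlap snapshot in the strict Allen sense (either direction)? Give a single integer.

Target snapshot = [t=148, t=169].
compaction [t=64, t=232] → contains → no.
demo [t=158, t=169] → finishes → no.
interview [t=48, t=125] → before → no.
load_test [t=121, t=166] → overlaps → counts.
rehearsal [t=52, t=84] → before → no.
reindex [t=9, t=81] → before → no.
standup [t=81, t=84] → before → no.
Total: 1.

1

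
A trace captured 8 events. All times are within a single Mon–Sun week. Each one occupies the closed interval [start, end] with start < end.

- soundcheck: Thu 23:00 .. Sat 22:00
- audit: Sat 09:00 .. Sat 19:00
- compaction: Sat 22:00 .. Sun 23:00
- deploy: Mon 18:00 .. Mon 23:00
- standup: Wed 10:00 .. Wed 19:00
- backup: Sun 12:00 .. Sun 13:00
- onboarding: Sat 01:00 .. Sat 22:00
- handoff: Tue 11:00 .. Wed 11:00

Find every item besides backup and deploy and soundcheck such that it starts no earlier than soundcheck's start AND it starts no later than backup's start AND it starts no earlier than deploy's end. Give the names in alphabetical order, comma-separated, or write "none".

audit, compaction, onboarding

Conditions: its start is no earlier than soundcheck's start (X.start >= Thu 23:00) AND its start is no later than backup's start (X.start <= Sun 12:00) AND its start is no earlier than deploy's end (X.start >= Mon 23:00).
audit: start Sat 09:00 >= Thu 23:00? ✓; start Sat 09:00 <= Sun 12:00? ✓; start Sat 09:00 >= Mon 23:00? ✓ → yes.
compaction: start Sat 22:00 >= Thu 23:00? ✓; start Sat 22:00 <= Sun 12:00? ✓; start Sat 22:00 >= Mon 23:00? ✓ → yes.
handoff: start Tue 11:00 >= Thu 23:00? ✗; start Tue 11:00 <= Sun 12:00? ✓; start Tue 11:00 >= Mon 23:00? ✓ → no.
onboarding: start Sat 01:00 >= Thu 23:00? ✓; start Sat 01:00 <= Sun 12:00? ✓; start Sat 01:00 >= Mon 23:00? ✓ → yes.
standup: start Wed 10:00 >= Thu 23:00? ✗; start Wed 10:00 <= Sun 12:00? ✓; start Wed 10:00 >= Mon 23:00? ✓ → no.
Result: audit, compaction, onboarding.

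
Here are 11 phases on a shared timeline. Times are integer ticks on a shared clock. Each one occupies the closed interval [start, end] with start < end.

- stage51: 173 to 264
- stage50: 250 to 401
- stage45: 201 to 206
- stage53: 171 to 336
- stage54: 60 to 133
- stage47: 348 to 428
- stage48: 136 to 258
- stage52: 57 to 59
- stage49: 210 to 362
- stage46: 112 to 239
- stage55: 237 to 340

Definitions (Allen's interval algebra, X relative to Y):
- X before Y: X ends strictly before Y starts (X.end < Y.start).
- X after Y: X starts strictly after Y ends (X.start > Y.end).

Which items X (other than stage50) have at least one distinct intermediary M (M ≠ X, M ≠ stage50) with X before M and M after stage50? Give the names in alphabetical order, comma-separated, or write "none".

Target stage50 = [250, 401].
Intermediaries M with M after stage50: none.
Union: none.

none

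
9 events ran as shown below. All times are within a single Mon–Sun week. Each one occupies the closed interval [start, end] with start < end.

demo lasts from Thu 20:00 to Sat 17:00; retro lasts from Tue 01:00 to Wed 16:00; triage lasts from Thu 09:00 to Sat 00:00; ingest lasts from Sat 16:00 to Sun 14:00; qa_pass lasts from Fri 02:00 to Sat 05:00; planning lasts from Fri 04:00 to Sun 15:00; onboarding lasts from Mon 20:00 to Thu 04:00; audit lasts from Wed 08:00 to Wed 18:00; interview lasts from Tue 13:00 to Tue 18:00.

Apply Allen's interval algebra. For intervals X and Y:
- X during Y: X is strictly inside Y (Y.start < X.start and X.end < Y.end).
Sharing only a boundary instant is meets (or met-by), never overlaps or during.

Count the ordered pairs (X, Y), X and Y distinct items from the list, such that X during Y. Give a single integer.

6

Checking all 72 ordered pairs for relation 'during'; matching pairs in alphabetical order:
(audit, onboarding): audit during onboarding ✓
(ingest, planning): ingest during planning ✓
(interview, onboarding): interview during onboarding ✓
(interview, retro): interview during retro ✓
(qa_pass, demo): qa_pass during demo ✓
(retro, onboarding): retro during onboarding ✓
Count: 6.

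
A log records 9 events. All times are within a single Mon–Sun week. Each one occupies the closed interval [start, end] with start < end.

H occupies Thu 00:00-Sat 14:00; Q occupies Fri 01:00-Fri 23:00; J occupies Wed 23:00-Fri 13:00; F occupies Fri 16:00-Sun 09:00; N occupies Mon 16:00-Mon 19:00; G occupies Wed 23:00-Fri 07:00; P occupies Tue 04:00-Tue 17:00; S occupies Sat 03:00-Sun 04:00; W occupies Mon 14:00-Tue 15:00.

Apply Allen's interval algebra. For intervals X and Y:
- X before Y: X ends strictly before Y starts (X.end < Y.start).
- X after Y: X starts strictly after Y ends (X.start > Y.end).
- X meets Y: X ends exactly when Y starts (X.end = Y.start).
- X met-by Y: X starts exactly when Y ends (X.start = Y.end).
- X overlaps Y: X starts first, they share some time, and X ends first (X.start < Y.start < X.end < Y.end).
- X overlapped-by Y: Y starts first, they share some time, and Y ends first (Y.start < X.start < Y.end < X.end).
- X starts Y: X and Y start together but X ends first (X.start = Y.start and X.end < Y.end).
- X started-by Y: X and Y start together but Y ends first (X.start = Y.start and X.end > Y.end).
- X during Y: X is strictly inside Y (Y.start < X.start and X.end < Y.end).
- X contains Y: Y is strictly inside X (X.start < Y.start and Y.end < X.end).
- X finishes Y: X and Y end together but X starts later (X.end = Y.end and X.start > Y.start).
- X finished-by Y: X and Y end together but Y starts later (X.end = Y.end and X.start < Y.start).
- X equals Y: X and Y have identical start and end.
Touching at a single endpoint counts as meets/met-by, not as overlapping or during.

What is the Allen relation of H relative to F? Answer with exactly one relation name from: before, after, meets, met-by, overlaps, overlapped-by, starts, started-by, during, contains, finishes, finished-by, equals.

H = [Thu 00:00, Sat 14:00]; F = [Fri 16:00, Sun 09:00].
Compare endpoints: H.start < F.start, H.start < F.end, H.end > F.start, H.end < F.end.
That pattern is 'overlaps'.

overlaps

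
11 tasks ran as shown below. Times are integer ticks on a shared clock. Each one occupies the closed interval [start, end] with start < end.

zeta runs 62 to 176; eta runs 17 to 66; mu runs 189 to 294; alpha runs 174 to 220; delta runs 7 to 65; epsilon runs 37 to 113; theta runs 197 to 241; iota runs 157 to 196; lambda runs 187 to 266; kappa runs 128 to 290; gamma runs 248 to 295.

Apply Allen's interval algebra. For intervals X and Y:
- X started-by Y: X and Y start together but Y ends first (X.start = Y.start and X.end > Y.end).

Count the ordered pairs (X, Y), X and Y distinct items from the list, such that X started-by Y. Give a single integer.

0

Checking all 110 ordered pairs for relation 'started-by'; matching pairs in alphabetical order:
No pair satisfies it.
Count: 0.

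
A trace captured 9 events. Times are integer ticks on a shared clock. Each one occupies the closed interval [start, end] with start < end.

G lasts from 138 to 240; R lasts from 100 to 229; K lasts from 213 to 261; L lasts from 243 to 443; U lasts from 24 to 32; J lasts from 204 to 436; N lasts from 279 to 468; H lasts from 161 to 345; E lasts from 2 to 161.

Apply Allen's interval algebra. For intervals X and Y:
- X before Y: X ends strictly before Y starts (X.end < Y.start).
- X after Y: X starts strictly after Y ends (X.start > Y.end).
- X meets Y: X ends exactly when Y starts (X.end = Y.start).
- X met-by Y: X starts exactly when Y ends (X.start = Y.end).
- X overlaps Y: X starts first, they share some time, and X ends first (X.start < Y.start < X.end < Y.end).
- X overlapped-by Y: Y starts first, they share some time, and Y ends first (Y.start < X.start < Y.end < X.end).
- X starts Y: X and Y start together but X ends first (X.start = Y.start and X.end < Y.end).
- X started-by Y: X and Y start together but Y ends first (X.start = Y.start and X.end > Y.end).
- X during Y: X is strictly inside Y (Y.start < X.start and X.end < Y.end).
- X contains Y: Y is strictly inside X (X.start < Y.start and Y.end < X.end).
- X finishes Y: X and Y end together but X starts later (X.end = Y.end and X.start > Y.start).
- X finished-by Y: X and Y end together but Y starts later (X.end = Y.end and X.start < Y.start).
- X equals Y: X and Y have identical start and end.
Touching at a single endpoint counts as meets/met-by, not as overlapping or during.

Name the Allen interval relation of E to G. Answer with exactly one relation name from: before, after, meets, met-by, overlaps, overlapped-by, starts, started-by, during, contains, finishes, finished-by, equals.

E = [2, 161]; G = [138, 240].
Compare endpoints: E.start < G.start, E.start < G.end, E.end > G.start, E.end < G.end.
That pattern is 'overlaps'.

overlaps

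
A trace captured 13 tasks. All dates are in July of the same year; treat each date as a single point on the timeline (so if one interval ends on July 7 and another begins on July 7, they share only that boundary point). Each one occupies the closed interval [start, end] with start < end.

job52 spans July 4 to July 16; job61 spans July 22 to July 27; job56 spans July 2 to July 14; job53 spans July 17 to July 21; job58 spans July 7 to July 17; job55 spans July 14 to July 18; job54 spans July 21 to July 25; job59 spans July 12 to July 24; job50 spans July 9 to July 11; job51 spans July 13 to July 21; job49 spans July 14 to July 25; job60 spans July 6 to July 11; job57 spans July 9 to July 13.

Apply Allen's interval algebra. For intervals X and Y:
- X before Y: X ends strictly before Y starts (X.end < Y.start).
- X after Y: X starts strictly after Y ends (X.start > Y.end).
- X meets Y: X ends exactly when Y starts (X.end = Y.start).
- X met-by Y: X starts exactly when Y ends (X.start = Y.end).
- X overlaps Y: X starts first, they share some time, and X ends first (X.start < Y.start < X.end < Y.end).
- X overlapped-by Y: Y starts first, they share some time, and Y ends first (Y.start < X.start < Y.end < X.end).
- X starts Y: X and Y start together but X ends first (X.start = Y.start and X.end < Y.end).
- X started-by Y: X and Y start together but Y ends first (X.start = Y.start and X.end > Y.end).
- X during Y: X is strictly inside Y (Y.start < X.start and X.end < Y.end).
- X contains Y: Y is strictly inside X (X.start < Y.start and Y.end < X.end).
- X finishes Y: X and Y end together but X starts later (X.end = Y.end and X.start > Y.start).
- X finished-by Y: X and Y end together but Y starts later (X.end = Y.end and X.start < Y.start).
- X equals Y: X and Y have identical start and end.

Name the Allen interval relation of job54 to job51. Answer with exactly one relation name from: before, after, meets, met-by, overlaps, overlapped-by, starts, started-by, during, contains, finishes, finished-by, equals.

job54 = [July 21, July 25]; job51 = [July 13, July 21].
Compare endpoints: job54.start > job51.start, job54.start = job51.end, job54.end > job51.start, job54.end > job51.end.
That pattern is 'met-by'.

met-by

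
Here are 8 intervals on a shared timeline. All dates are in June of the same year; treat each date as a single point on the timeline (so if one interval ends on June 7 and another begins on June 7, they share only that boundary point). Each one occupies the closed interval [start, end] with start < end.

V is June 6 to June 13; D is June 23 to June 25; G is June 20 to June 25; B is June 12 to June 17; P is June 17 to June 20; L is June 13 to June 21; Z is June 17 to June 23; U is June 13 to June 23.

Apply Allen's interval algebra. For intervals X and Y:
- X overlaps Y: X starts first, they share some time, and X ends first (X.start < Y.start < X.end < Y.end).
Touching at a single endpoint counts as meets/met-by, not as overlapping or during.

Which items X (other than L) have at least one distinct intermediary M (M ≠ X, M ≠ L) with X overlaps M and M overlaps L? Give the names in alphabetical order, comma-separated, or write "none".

V

Target L = [June 13, June 21].
Intermediaries M with M overlaps L: B.
Via B — items with X overlaps B: V.
Union: V.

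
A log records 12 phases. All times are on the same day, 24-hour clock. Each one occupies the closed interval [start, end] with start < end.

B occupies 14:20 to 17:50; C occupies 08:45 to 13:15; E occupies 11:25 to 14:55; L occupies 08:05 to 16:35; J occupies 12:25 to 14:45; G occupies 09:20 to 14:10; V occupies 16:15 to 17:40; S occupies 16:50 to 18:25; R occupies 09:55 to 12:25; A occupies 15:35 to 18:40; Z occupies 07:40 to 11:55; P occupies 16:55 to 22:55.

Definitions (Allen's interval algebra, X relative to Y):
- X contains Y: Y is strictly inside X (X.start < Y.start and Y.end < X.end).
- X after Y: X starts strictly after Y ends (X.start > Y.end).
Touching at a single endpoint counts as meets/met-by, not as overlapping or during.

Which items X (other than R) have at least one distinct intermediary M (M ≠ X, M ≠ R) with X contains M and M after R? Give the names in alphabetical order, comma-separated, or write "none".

Target R = [09:55, 12:25].
Intermediaries M with M after R: A, B, P, S, V.
Via A — items with X contains A: none.
Via B — items with X contains B: none.
Via P — items with X contains P: none.
Via S — items with X contains S: A.
Via V — items with X contains V: A, B.
Union: A, B.

A, B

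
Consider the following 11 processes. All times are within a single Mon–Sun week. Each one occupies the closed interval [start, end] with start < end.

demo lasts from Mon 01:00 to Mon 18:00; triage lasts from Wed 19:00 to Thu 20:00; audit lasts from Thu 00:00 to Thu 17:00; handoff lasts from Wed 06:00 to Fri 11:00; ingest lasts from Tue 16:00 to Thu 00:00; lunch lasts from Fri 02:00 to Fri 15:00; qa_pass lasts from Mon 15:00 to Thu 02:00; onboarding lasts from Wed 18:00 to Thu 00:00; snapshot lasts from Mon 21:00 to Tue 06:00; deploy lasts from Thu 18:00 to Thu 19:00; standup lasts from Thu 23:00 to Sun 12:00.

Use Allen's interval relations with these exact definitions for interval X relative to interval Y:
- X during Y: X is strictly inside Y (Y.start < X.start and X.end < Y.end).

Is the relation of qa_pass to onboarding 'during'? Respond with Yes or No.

No

qa_pass = [Mon 15:00, Thu 02:00], onboarding = [Wed 18:00, Thu 00:00].
Actual relation of qa_pass to onboarding: contains.
Asked whether 'during' holds → No.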